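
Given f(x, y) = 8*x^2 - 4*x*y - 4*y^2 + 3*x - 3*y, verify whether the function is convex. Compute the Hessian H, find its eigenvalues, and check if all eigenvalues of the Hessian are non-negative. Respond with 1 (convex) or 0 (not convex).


The Hessian of f(x,y) = 8*x^2 - 4*x*y - 4*y^2 + 3*x - 3*y is:
H = [[16, -4], [-4, -8]]
Trace = 16 - 8 = 8
Determinant = 16*-8 - (-4)^2 = -144
Discriminant = (8)^2 - 4*-144 = 640.0
Eigenvalues: lambda_1 = -8.6491, lambda_2 = 16.6491
The function is not convex.

0


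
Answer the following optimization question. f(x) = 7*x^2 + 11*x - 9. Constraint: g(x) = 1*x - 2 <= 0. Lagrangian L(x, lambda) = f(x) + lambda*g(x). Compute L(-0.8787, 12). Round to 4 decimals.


Step 1: Evaluate f(x).
f(-0.8787) = 7*(-0.8787)^2 + 11*(-0.8787) - 9 = -13.2609
Step 2: Evaluate g(x).
g(-0.8787) = 1*-0.8787 - 2 = -2.8787
Step 3: Compute Lagrangian.
L = -13.2609 + 12*-2.8787 = -47.8053


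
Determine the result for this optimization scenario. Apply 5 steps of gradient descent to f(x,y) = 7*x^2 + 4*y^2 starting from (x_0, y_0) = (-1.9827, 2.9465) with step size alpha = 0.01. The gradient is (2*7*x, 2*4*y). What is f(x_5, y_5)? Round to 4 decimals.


Gradient descent on f(x,y) = 7*x^2 + 4*y^2.
Starting point: (-1.9827, 2.9465), alpha = 0.01
Step 1: grad_x = 2*7*-1.9827 = -27.7578, grad_y = 2*4*2.9465 = 23.572
  x_1 = -1.9827 - 0.01*-27.7578 = -1.7051
  y_1 = 2.9465 - 0.01*23.572 = 2.7108
Step 2: grad_x = 2*7*-1.7051 = -23.8717, grad_y = 2*4*2.7108 = 21.6862
  x_2 = -1.7051 - 0.01*-23.8717 = -1.4664
  y_2 = 2.7108 - 0.01*21.6862 = 2.4939
Step 3: grad_x = 2*7*-1.4664 = -20.5297, grad_y = 2*4*2.4939 = 19.9513
  x_3 = -1.4664 - 0.01*-20.5297 = -1.2611
  y_3 = 2.4939 - 0.01*19.9513 = 2.2944
Step 4: grad_x = 2*7*-1.2611 = -17.6555, grad_y = 2*4*2.2944 = 18.3552
  x_4 = -1.2611 - 0.01*-17.6555 = -1.0846
  y_4 = 2.2944 - 0.01*18.3552 = 2.1109
Step 5: grad_x = 2*7*-1.0846 = -15.1837, grad_y = 2*4*2.1109 = 16.8868
  x_5 = -1.0846 - 0.01*-15.1837 = -0.9327
  y_5 = 2.1109 - 0.01*16.8868 = 1.942
f(-0.9327, 1.942) = 7*(-0.9327)^2 + 4*1.942^2 = 21.1749


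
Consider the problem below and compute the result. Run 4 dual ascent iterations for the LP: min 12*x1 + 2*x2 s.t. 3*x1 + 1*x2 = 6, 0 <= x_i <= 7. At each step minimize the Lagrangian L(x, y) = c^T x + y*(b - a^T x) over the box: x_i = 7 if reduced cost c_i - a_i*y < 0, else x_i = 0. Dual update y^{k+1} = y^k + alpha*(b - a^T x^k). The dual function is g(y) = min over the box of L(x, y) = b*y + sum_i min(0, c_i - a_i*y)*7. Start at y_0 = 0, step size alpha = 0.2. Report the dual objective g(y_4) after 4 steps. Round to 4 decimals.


Dual ascent for LP: min 12*x1 + 2*x2, 3*x1 + 1*x2 = 6, 0 <= x_i <= 7
Step 1: y^k = 0.0, reduced costs: (12.0, 2.0)
  x^k = (0.0, 0.0), subgradient = b - a^T x = 6.0
  y^{k+1} = 0.0 + 0.2*6.0 = 1.2
Step 2: y^k = 1.2, reduced costs: (8.4, 0.8)
  x^k = (0.0, 0.0), subgradient = b - a^T x = 6.0
  y^{k+1} = 1.2 + 0.2*6.0 = 2.4
Step 3: y^k = 2.4, reduced costs: (4.8, -0.4)
  x^k = (0.0, 7.0), subgradient = b - a^T x = -1.0
  y^{k+1} = 2.4 + 0.2*-1.0 = 2.2
Step 4: y^k = 2.2, reduced costs: (5.4, -0.2)
  x^k = (0.0, 7.0), subgradient = b - a^T x = -1.0
  y^{k+1} = 2.2 + 0.2*-1.0 = 2.0
Dual objective at y_4 = 2.0: reduced costs (6.0, 0.0), box minimizer x = (0.0, 0.0)
g(y_4) = b*y + (c1 - a1*y)*x1 + (c2 - a2*y)*x2 = 6*2.0 + 6.0*0.0 + 0.0*0.0 = 12.0 + 0.0 + 0.0 = 12.0


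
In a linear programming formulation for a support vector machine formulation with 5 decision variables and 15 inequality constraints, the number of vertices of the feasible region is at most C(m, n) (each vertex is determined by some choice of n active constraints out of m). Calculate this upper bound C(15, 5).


Each vertex corresponds to some choice of n active constraints out of m, so the number of vertices is at most C(m, n) = m! / (n!(m-n)!).
m = 15, n = 5
Numerator: 15 * 14 * 13 * 12 * 11
Denominator: 5! = 120
C(15, 5) = 3003


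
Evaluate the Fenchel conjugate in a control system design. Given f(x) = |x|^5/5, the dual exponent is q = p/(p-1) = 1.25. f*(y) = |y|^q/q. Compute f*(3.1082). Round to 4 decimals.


The conjugate exponent q satisfies 1/p + 1/q = 1.
p = 5, so q = 5/(5 - 1) = 1.25
|y|^q = 3.1082^1.25 = 4.127
f*(3.1082) = 4.127 / 1.25 = 3.3016


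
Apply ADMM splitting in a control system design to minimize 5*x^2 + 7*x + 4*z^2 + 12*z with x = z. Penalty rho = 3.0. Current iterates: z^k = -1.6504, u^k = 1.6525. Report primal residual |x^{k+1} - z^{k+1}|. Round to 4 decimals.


ADMM iteration with rho = 3.0, z^k = -1.6504, u^k = 1.6525
Step 1: x-update.
Minimize 5*x^2 + 7*x + (3.0/2)*(x + 1.6504 + 1.6525)^2
FOC: (2*5 + 3.0)*x = -7 + 3.0*(-1.6504 - 1.6525)
x^{k+1} = -1.3007
Step 2: z-update.
Minimize 4*z^2 + 12*z + (3.0/2)*(-1.3007 - z + 1.6525)^2
FOC: (2*4 + 3.0)*z = -12 + 3.0*(-1.3007 + 1.6525)
z^{k+1} = -0.995
Step 3: u-update.
u^{k+1} = 1.6525 - 1.3007 + 0.995 = 1.3468
Step 4: Primal residual = |-1.3007 + 0.995| = 0.3057


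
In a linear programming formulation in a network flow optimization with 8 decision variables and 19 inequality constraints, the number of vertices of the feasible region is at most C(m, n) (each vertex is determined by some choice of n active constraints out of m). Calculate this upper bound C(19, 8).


Each vertex corresponds to some choice of n active constraints out of m, so the number of vertices is at most C(m, n) = m! / (n!(m-n)!).
m = 19, n = 8
Numerator: 19 * 18 * 17 * 16 * 15 * 14 * 13 * 12
Denominator: 8! = 40320
C(19, 8) = 75582


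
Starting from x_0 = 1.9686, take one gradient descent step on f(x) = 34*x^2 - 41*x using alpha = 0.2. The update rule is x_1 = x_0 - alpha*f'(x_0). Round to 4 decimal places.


We compute the gradient at x_0 and apply the update.
f'(x) = 68*x - 41
f'(1.9686) = 68*1.9686 - 41 = 92.8648
x_1 = 1.9686 - 0.2*92.8648 = -16.6044


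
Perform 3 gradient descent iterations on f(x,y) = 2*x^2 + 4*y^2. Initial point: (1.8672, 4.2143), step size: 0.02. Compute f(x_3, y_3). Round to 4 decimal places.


Gradient descent on f(x,y) = 2*x^2 + 4*y^2.
Starting point: (1.8672, 4.2143), alpha = 0.02
Step 1: grad_x = 2*2*1.8672 = 7.4688, grad_y = 2*4*4.2143 = 33.7144
  x_1 = 1.8672 - 0.02*7.4688 = 1.7178
  y_1 = 4.2143 - 0.02*33.7144 = 3.54
Step 2: grad_x = 2*2*1.7178 = 6.8713, grad_y = 2*4*3.54 = 28.3201
  x_2 = 1.7178 - 0.02*6.8713 = 1.5804
  y_2 = 3.54 - 0.02*28.3201 = 2.9736
Step 3: grad_x = 2*2*1.5804 = 6.3216, grad_y = 2*4*2.9736 = 23.7889
  x_3 = 1.5804 - 0.02*6.3216 = 1.454
  y_3 = 2.9736 - 0.02*23.7889 = 2.4978
f(1.454, 2.4978) = 2*1.454^2 + 4*2.4978^2 = 29.1847


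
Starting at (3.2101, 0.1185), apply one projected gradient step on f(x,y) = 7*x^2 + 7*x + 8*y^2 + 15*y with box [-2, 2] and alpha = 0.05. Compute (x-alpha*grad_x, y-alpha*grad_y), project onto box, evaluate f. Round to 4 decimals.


Step 1: Compute gradient at (3.2101, 0.1185).
grad_x = 2*7*3.2101 + 7 = 51.9414
grad_y = 2*8*0.1185 + 15 = 16.896
Step 2: Gradient step.
x_raw = 3.2101 - 0.05*51.9414 = 0.613
y_raw = 0.1185 - 0.05*16.896 = -0.7263
Step 3: Project onto [-2, 2].
x_proj = clip(0.613) = 0.613
y_proj = clip(-0.7263) = -0.7263
Step 4: Evaluate f.
f(0.613, -0.7263) = 0.2474


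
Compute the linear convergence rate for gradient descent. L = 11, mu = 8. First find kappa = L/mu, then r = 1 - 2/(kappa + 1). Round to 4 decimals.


Step 1: Compute the condition number.
kappa = L/mu = 11/8 = 1.375
Step 2: Compute the convergence rate.
r = 1 - 2/(kappa + 1) = 1 - 2*mu/(L + mu) = (L - mu)/(L + mu) = 3/19 = 0.1579


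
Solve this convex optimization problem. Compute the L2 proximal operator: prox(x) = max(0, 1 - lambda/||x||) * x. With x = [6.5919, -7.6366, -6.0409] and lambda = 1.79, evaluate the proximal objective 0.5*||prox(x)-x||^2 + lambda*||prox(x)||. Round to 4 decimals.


Step 1: Compute ||x||.
||x|| = 11.7585
Step 2: Compute scaling factor.
scale = max(0, 1 - 1.79/11.7585) = 0.8478
Step 3: prox(x) = [5.5884, -6.4741, -5.1213]
||prox(x)|| = 9.9685
Step 4: Proximal objective.
0.5*||prox-x||^2 = 1.6021
lambda*||prox|| = 17.8436
Total = 19.4457


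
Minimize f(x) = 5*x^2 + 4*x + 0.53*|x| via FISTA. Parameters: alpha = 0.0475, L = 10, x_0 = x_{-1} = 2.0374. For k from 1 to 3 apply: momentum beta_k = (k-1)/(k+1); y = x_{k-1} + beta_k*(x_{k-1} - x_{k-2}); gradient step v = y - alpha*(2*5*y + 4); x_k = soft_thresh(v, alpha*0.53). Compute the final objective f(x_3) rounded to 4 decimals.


FISTA on f(x) = 5*x^2 + 4*x + 0.53*|x|
L = 10, alpha = 0.0475
Iteration 1: beta = 0.0, y = 2.0374 + 0.0*(2.0374 - 2.0374) = 2.0374
  grad(y) = 24.374, v = y - alpha*grad = 0.8796
  prox(v) = soft_thresh(0.8796, 0.0252) = 0.8545
Iteration 2: beta = 0.3333, y = 0.8545 + 0.3333*(0.8545 - 2.0374) = 0.4601
  grad(y) = 8.6015, v = y - alpha*grad = 0.0516
  prox(v) = soft_thresh(0.0516, 0.0252) = 0.0264
Iteration 3: beta = 0.5, y = 0.0264 + 0.5*(0.0264 - 0.8545) = -0.3876
  grad(y) = 0.1237, v = y - alpha*grad = -0.3935
  prox(v) = soft_thresh(-0.3935, 0.0252) = -0.3683
f(x_3) = 5*(-0.3683)^2 + 4*(-0.3683) + 0.53*|-0.3683| = -0.5998


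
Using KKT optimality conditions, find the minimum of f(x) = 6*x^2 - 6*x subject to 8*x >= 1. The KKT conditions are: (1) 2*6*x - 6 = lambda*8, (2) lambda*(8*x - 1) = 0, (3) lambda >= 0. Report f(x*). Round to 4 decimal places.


Step 1: Try lambda = 0 (constraint inactive).
Stationarity: 2*6*x - 6 = 0
x* = 6/(2*6) = 0.5
Check constraint: 8*0.5 = 4.0 >= 1 -- satisfied.
Step 2: Compute optimal value.
f(x*) = 6*0.5^2 - 6*0.5 = -1.5


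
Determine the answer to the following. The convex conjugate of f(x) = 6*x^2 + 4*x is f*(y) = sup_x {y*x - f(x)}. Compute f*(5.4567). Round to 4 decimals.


f*(y) = sup_x {y*x - a*x^2 - b*x} = sup_x {(y-b)*x - a*x^2}
FOC: (y - b) - 2a*x = 0 => x* = (y - b)/(2a)
x* = (5.4567 - 4)/(2*6) = 0.1214
f*(5.4567) = (y-b)^2/(4a) = (5.4567 - 4)^2/(4*6)
= 2.122/24 = 0.0884


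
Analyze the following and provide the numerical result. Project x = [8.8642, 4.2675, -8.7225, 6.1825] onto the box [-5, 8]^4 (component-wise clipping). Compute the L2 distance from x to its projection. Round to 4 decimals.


Project each component onto [-5, 8].
clip(8.8642) = 8.0, clip(4.2675) = 4.2675, clip(-8.7225) = -5.0, clip(6.1825) = 6.1825
Projection = [8.0, 4.2675, -5.0, 6.1825]
Squared diffs: [0.7468, 0.0, 13.857, 0.0]
Distance = sqrt(14.6038) = 3.8215


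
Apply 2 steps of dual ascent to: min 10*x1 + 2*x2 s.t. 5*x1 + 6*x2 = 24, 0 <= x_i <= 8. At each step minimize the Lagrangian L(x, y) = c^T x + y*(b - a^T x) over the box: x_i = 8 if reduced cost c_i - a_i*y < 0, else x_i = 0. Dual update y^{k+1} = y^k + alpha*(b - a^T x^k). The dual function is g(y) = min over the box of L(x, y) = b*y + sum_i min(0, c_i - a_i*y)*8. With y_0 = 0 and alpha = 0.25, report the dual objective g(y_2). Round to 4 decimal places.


Dual ascent for LP: min 10*x1 + 2*x2, 5*x1 + 6*x2 = 24, 0 <= x_i <= 8
Step 1: y^k = 0.0, reduced costs: (10.0, 2.0)
  x^k = (0.0, 0.0), subgradient = b - a^T x = 24.0
  y^{k+1} = 0.0 + 0.25*24.0 = 6.0
Step 2: y^k = 6.0, reduced costs: (-20.0, -34.0)
  x^k = (8.0, 8.0), subgradient = b - a^T x = -64.0
  y^{k+1} = 6.0 + 0.25*-64.0 = -10.0
Dual objective at y_2 = -10.0: reduced costs (60.0, 62.0), box minimizer x = (0.0, 0.0)
g(y_2) = b*y + (c1 - a1*y)*x1 + (c2 - a2*y)*x2 = 24*(-10.0) + 60.0*0.0 + 62.0*0.0 = -240.0 + 0.0 + 0.0 = -240.0


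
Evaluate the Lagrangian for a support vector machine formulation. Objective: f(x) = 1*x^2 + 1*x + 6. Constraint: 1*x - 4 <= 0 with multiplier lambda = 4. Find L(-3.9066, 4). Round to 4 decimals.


Step 1: Evaluate f(x).
f(-3.9066) = 1*(-3.9066)^2 + 1*(-3.9066) + 6 = 17.3549
Step 2: Evaluate g(x).
g(-3.9066) = 1*-3.9066 - 4 = -7.9066
Step 3: Compute Lagrangian.
L = 17.3549 + 4*-7.9066 = -14.2715


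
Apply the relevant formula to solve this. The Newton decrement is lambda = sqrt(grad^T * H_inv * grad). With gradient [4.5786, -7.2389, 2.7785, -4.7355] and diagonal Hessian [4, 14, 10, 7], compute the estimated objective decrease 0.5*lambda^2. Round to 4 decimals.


Step 1: H is diagonal, so H^(-1) * g = [1.1447, -0.5171, 0.2779, -0.6765].
Step 2: g^T H^(-1) g = sum_i g_i^2 / H_ii
  = (4.5786)^2/4 + (-7.2389)^2/14 + (2.7785)^2/10 + (-4.7355)^2/7
  = 5.2409 + 3.743 + 0.772 + 3.2036 = 12.9594
Step 3: Objective decrease = 0.5 * g^T H^(-1) g = 6.4797


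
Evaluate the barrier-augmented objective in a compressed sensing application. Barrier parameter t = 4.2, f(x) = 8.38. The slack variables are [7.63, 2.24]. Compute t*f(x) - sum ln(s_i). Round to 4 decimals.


Step 1: Compute log-barrier.
ln values: [2.0321, 0.8065]
phi = -(2.0321 + 0.8065) = -2.8386
Step 2: Compute augmented objective.
t*f(x) = 4.2*8.38 = 35.196
Total = 35.196 - 2.8386 = 32.3574


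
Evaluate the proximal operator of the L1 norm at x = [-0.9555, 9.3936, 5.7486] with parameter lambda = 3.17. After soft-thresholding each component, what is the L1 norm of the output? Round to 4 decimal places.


Soft-thresholding with lambda = 3.17:
prox(-0.9555) = sign(-0.9555)*max(|-0.9555| - 3.17, 0) = 0.0
prox(9.3936) = sign(9.3936)*max(|9.3936| - 3.17, 0) = 6.2236
prox(5.7486) = sign(5.7486)*max(|5.7486| - 3.17, 0) = 2.5786
prox(x) = [0.0, 6.2236, 2.5786]
||prox(x)||_1 = 0.0 + 6.2236 + 2.5786 = 8.8022


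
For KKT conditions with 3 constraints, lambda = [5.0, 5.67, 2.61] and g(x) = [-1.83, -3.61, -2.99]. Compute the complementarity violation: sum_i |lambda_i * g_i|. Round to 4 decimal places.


KKT complementary slackness check:
lambda_1 * g_1 = 5.0 * -1.83 = -9.15
lambda_2 * g_2 = 5.67 * -3.61 = -20.4687
lambda_3 * g_3 = 2.61 * -2.99 = -7.8039
Total violation = 9.15 + 20.4687 + 7.8039 = 37.4226


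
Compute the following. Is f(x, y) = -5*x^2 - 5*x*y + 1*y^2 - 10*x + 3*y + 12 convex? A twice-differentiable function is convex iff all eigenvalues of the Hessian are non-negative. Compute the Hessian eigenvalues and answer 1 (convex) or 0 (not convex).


The Hessian of f(x,y) = -5*x^2 - 5*x*y + 1*y^2 - 10*x + 3*y + 12 is:
H = [[-10, -5], [-5, 2]]
Trace = -10 + 2 = -8
Determinant = -10*2 - (-5)^2 = -45
Discriminant = (-8)^2 - 4*-45 = 244.0
Eigenvalues: lambda_1 = -11.8102, lambda_2 = 3.8102
The function is not convex.

0


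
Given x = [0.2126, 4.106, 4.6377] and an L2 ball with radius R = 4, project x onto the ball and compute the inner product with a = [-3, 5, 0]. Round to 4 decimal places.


Step 1: Compute ||x|| (intermediates to 6 decimals).
||x|| = sqrt(0.2126^2 + 4.106^2 + 4.6377^2) = 6.197798
Step 2: Project.
Since ||x|| > R, scale = R/||x|| = 4/6.197798 = 0.645391, proj(x) = scale * x
proj(x) = [0.13721, 2.649975, 2.99313]
Step 3: Dot product.
a^T * proj(x) = -3*0.13721 + 5*2.649975 + 0*2.99313 = 12.8382


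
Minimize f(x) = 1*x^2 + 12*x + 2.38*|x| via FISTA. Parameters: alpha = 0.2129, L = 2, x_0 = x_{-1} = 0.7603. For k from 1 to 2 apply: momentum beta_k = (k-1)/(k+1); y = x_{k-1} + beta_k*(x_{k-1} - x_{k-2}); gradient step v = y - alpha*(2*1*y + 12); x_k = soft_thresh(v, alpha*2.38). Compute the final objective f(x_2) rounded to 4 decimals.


FISTA on f(x) = 1*x^2 + 12*x + 2.38*|x|
L = 2, alpha = 0.2129
Iteration 1: beta = 0.0, y = 0.7603 + 0.0*(0.7603 - 0.7603) = 0.7603
  grad(y) = 13.5206, v = y - alpha*grad = -2.1182
  prox(v) = soft_thresh(-2.1182, 0.5067) = -1.6115
Iteration 2: beta = 0.3333, y = -1.6115 + 0.3333*(-1.6115 - 0.7603) = -2.4021
  grad(y) = 7.1957, v = y - alpha*grad = -3.9341
  prox(v) = soft_thresh(-3.9341, 0.5067) = -3.4274
f(x_2) = 1*(-3.4274)^2 + 12*(-3.4274) + 2.38*|-3.4274| = -21.2245


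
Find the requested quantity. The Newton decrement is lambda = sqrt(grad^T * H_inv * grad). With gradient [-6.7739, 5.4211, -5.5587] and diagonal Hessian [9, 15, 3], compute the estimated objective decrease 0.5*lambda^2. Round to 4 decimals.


Step 1: H is diagonal, so H^(-1) * g = [-0.7527, 0.3614, -1.8529].
Step 2: g^T H^(-1) g = sum_i g_i^2 / H_ii
  = (-6.7739)^2/9 + (5.4211)^2/15 + (-5.5587)^2/3
  = 5.0984 + 1.9592 + 10.2997 = 17.3574
Step 3: Objective decrease = 0.5 * g^T H^(-1) g = 8.6787


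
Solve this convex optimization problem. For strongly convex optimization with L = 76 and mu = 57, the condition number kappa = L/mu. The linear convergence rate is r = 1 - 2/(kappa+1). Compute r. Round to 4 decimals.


Step 1: Compute the condition number.
kappa = L/mu = 76/57 = 1.3333
Step 2: Compute the convergence rate.
r = 1 - 2/(kappa + 1) = 1 - 2*mu/(L + mu) = (L - mu)/(L + mu) = 19/133 = 0.1429


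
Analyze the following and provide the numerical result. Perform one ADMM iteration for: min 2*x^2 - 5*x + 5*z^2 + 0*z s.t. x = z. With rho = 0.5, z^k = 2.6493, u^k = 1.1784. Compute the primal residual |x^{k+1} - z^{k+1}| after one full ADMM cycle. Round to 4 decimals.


ADMM iteration with rho = 0.5, z^k = 2.6493, u^k = 1.1784
Step 1: x-update.
Minimize 2*x^2 - 5*x + (0.5/2)*(x - 2.6493 + 1.1784)^2
FOC: (2*2 + 0.5)*x = 5 + 0.5*(2.6493 - 1.1784)
x^{k+1} = 1.2745
Step 2: z-update.
Minimize 5*z^2 + 0*z + (0.5/2)*(1.2745 - z + 1.1784)^2
FOC: (2*5 + 0.5)*z = 0 + 0.5*(1.2745 + 1.1784)
z^{k+1} = 0.1168
Step 3: u-update.
u^{k+1} = 1.1784 + 1.2745 - 0.1168 = 2.3361
Step 4: Primal residual = |1.2745 - 0.1168| = 1.1577


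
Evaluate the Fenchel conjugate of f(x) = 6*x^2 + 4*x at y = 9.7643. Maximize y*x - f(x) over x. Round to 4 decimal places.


f*(y) = sup_x {y*x - a*x^2 - b*x} = sup_x {(y-b)*x - a*x^2}
FOC: (y - b) - 2a*x = 0 => x* = (y - b)/(2a)
x* = (9.7643 - 4)/(2*6) = 0.4804
f*(9.7643) = (y-b)^2/(4a) = (9.7643 - 4)^2/(4*6)
= 33.2272/24 = 1.3845


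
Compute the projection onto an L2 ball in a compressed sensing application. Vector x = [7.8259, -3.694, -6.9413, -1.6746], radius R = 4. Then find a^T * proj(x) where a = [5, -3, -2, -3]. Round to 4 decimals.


Step 1: Compute ||x|| (intermediates to 6 decimals).
||x|| = sqrt(7.8259^2 + (-3.694)^2 + (-6.9413)^2 + (-1.6746)^2) = 11.21946
Step 2: Project.
Since ||x|| > R, scale = R/||x|| = 4/11.21946 = 0.356523, proj(x) = scale * x
proj(x) = [2.790113, -1.316996, -2.474733, -0.597033]
Step 3: Dot product.
a^T * proj(x) = 5*2.790113 - 3*(-1.316996) - 2*(-2.474733) - 3*(-0.597033) = 24.6421


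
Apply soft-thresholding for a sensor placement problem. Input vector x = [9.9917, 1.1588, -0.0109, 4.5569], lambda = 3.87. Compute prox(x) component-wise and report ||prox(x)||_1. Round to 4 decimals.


Soft-thresholding with lambda = 3.87:
prox(9.9917) = sign(9.9917)*max(|9.9917| - 3.87, 0) = 6.1217
prox(1.1588) = sign(1.1588)*max(|1.1588| - 3.87, 0) = 0.0
prox(-0.0109) = sign(-0.0109)*max(|-0.0109| - 3.87, 0) = 0.0
prox(4.5569) = sign(4.5569)*max(|4.5569| - 3.87, 0) = 0.6869
prox(x) = [6.1217, 0.0, 0.0, 0.6869]
||prox(x)||_1 = 6.1217 + 0.0 + 0.0 + 0.6869 = 6.8086


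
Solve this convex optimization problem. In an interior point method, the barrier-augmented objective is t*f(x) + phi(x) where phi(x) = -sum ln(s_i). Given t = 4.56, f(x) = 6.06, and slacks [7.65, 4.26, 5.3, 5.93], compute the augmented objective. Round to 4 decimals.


Step 1: Compute log-barrier.
ln values: [2.0347, 1.4493, 1.6677, 1.78]
phi = -(2.0347 + 1.4493 + 1.6677 + 1.78) = -6.9317
Step 2: Compute augmented objective.
t*f(x) = 4.56*6.06 = 27.6336
Total = 27.6336 - 6.9317 = 20.7019


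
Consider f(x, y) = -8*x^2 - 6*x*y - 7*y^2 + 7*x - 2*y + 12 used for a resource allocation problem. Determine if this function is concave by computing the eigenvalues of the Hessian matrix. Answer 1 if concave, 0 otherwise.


The Hessian of f(x,y) = -8*x^2 - 6*x*y - 7*y^2 + 7*x - 2*y + 12 is:
H = [[-16, -6], [-6, -14]]
Trace = -16 - 14 = -30
Determinant = -16*-14 - (-6)^2 = 188
Discriminant = (-30)^2 - 4*188 = 148.0
Eigenvalues: lambda_1 = -21.0828, lambda_2 = -8.9172
The function is concave.

1


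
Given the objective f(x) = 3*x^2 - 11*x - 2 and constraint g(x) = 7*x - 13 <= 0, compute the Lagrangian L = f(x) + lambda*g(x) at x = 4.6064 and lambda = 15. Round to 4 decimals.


Step 1: Evaluate f(x).
f(4.6064) = 3*4.6064^2 - 11*4.6064 - 2 = 10.9864
Step 2: Evaluate g(x).
g(4.6064) = 7*4.6064 - 13 = 19.2448
Step 3: Compute Lagrangian.
L = 10.9864 + 15*19.2448 = 299.6584


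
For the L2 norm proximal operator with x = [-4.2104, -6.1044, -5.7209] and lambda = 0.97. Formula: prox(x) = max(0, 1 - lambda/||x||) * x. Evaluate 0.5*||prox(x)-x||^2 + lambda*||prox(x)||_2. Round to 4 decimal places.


Step 1: Compute ||x||.
||x|| = 9.3659
Step 2: Compute scaling factor.
scale = max(0, 1 - 0.97/9.3659) = 0.8964
Step 3: prox(x) = [-3.7743, -5.4722, -5.1284]
||prox(x)|| = 8.3959
Step 4: Proximal objective.
0.5*||prox-x||^2 = 0.4705
lambda*||prox|| = 8.144
Total = 8.6145


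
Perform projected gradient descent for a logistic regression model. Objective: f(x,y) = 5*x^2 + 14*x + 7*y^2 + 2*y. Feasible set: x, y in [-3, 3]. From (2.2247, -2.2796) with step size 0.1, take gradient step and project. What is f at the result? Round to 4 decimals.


Step 1: Compute gradient at (2.2247, -2.2796).
grad_x = 2*5*2.2247 + 14 = 36.247
grad_y = 2*7*-2.2796 + 2 = -29.9144
Step 2: Gradient step.
x_raw = 2.2247 - 0.1*36.247 = -1.4
y_raw = -2.2796 - 0.1*-29.9144 = 0.7118
Step 3: Project onto [-3, 3].
x_proj = clip(-1.4) = -1.4
y_proj = clip(0.7118) = 0.7118
Step 4: Evaluate f.
f(-1.4, 0.7118) = -4.8293


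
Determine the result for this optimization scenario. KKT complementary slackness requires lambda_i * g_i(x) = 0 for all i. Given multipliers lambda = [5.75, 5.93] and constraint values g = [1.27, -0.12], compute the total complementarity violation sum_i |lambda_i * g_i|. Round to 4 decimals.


KKT complementary slackness check:
lambda_1 * g_1 = 5.75 * 1.27 = 7.3025
lambda_2 * g_2 = 5.93 * -0.12 = -0.7116
Total violation = 7.3025 + 0.7116 = 8.0141


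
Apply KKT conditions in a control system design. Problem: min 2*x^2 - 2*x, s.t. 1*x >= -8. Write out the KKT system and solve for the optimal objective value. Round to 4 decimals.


Step 1: Try lambda = 0 (constraint inactive).
Stationarity: 2*2*x - 2 = 0
x* = 2/(2*2) = 0.5
Check constraint: 1*0.5 = 0.5 >= -8 -- satisfied.
Step 2: Compute optimal value.
f(x*) = 2*0.5^2 - 2*0.5 = -0.5


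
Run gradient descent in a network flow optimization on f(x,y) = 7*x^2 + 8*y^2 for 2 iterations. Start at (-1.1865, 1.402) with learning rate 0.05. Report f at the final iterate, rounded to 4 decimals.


Gradient descent on f(x,y) = 7*x^2 + 8*y^2.
Starting point: (-1.1865, 1.402), alpha = 0.05
Step 1: grad_x = 2*7*-1.1865 = -16.611, grad_y = 2*8*1.402 = 22.432
  x_1 = -1.1865 - 0.05*-16.611 = -0.356
  y_1 = 1.402 - 0.05*22.432 = 0.2804
Step 2: grad_x = 2*7*-0.356 = -4.9833, grad_y = 2*8*0.2804 = 4.4864
  x_2 = -0.356 - 0.05*-4.9833 = -0.1068
  y_2 = 0.2804 - 0.05*4.4864 = 0.0561
f(-0.1068, 0.0561) = 7*(-0.1068)^2 + 8*0.0561^2 = 0.105


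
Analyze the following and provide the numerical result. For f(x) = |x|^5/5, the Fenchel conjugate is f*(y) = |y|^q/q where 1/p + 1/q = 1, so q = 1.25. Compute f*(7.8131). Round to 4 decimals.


The conjugate exponent q satisfies 1/p + 1/q = 1.
p = 5, so q = 5/(5 - 1) = 1.25
|y|^q = 7.8131^1.25 = 13.0626
f*(7.8131) = 13.0626 / 1.25 = 10.4501


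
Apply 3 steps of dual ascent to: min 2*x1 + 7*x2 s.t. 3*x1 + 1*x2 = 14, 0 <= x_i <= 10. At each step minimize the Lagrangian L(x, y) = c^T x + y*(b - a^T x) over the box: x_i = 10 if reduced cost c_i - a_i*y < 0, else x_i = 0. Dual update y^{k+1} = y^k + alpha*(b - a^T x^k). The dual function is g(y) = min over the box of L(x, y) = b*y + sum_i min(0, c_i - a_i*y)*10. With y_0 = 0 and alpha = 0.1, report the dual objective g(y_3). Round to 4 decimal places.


Dual ascent for LP: min 2*x1 + 7*x2, 3*x1 + 1*x2 = 14, 0 <= x_i <= 10
Step 1: y^k = 0.0, reduced costs: (2.0, 7.0)
  x^k = (0.0, 0.0), subgradient = b - a^T x = 14.0
  y^{k+1} = 0.0 + 0.1*14.0 = 1.4
Step 2: y^k = 1.4, reduced costs: (-2.2, 5.6)
  x^k = (10.0, 0.0), subgradient = b - a^T x = -16.0
  y^{k+1} = 1.4 + 0.1*-16.0 = -0.2
Step 3: y^k = -0.2, reduced costs: (2.6, 7.2)
  x^k = (0.0, 0.0), subgradient = b - a^T x = 14.0
  y^{k+1} = -0.2 + 0.1*14.0 = 1.2
Dual objective at y_3 = 1.2: reduced costs (-1.6, 5.8), box minimizer x = (10.0, 0.0)
g(y_3) = b*y + (c1 - a1*y)*x1 + (c2 - a2*y)*x2 = 14*1.2 + (-1.6)*10.0 + 5.8*0.0 = 16.8 - 16.0 + 0.0 = 0.8


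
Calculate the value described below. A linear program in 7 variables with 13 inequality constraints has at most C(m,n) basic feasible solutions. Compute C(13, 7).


Each vertex corresponds to some choice of n active constraints out of m, so the number of vertices is at most C(m, n) = m! / (n!(m-n)!).
m = 13, n = 7
Numerator: 13 * 12 * 11 * 10 * 9 * 8 * 7
Denominator: 7! = 5040
C(13, 7) = 1716


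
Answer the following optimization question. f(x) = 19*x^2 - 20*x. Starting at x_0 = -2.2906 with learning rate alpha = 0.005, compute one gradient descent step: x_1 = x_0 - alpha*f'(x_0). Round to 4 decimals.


We compute the gradient at x_0 and apply the update.
f'(x) = 38*x - 20
f'(-2.2906) = 38*-2.2906 - 20 = -107.0428
x_1 = -2.2906 - 0.005*-107.0428 = -1.7554


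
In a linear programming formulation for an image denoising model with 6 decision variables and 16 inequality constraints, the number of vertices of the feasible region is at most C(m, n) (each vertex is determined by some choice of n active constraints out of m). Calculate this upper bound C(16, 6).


Each vertex corresponds to some choice of n active constraints out of m, so the number of vertices is at most C(m, n) = m! / (n!(m-n)!).
m = 16, n = 6
Numerator: 16 * 15 * 14 * 13 * 12 * 11
Denominator: 6! = 720
C(16, 6) = 8008


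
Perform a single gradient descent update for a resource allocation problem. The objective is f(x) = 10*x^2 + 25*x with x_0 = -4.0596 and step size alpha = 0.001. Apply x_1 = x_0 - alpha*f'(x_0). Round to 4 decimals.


We compute the gradient at x_0 and apply the update.
f'(x) = 20*x + 25
f'(-4.0596) = 20*-4.0596 + 25 = -56.192
x_1 = -4.0596 - 0.001*-56.192 = -4.0034


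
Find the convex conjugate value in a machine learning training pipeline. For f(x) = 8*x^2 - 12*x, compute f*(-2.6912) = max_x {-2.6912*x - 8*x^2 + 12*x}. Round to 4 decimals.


f*(y) = sup_x {y*x - a*x^2 - b*x} = sup_x {(y-b)*x - a*x^2}
FOC: (y - b) - 2a*x = 0 => x* = (y - b)/(2a)
x* = (-2.6912 + 12)/(2*8) = 0.5818
f*(-2.6912) = (y-b)^2/(4a) = (-2.6912 + 12)^2/(4*8)
= 86.6538/32 = 2.7079


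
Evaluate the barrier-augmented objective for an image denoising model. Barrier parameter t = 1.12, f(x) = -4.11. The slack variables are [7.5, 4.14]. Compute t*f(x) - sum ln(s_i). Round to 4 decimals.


Step 1: Compute log-barrier.
ln values: [2.0149, 1.4207]
phi = -(2.0149 + 1.4207) = -3.4356
Step 2: Compute augmented objective.
t*f(x) = 1.12*-4.11 = -4.6032
Total = -4.6032 - 3.4356 = -8.0388


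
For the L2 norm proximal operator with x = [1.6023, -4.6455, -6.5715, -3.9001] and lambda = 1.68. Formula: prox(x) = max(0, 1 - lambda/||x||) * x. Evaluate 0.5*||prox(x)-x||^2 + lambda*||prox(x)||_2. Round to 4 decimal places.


Step 1: Compute ||x||.
||x|| = 9.0853
Step 2: Compute scaling factor.
scale = max(0, 1 - 1.68/9.0853) = 0.8151
Step 3: prox(x) = [1.306, -3.7865, -5.3563, -3.1789]
||prox(x)|| = 7.4053
Step 4: Proximal objective.
0.5*||prox-x||^2 = 1.4112
lambda*||prox|| = 12.4409
Total = 13.8522


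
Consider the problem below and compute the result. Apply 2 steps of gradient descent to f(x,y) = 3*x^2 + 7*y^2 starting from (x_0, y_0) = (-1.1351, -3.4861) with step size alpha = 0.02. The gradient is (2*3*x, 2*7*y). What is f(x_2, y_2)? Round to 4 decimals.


Gradient descent on f(x,y) = 3*x^2 + 7*y^2.
Starting point: (-1.1351, -3.4861), alpha = 0.02
Step 1: grad_x = 2*3*-1.1351 = -6.8106, grad_y = 2*7*-3.4861 = -48.8054
  x_1 = -1.1351 - 0.02*-6.8106 = -0.9989
  y_1 = -3.4861 - 0.02*-48.8054 = -2.51
Step 2: grad_x = 2*3*-0.9989 = -5.9933, grad_y = 2*7*-2.51 = -35.1399
  x_2 = -0.9989 - 0.02*-5.9933 = -0.879
  y_2 = -2.51 - 0.02*-35.1399 = -1.8072
f(-0.879, -1.8072) = 3*(-0.879)^2 + 7*(-1.8072)^2 = 25.1797


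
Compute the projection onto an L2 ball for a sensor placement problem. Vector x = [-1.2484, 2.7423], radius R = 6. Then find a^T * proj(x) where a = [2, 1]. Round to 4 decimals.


Step 1: Compute ||x|| (intermediates to 6 decimals).
||x|| = sqrt((-1.2484)^2 + 2.7423^2) = 3.01309
Step 2: Project.
Since ||x|| <= R, proj = x (no scaling needed).
proj(x) = [-1.2484, 2.7423]
Step 3: Dot product.
a^T * proj(x) = 2*(-1.2484) + 1*2.7423 = 0.2455


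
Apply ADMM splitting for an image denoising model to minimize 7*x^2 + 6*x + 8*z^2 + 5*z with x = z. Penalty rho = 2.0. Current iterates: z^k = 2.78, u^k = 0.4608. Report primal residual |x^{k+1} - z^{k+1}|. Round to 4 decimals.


ADMM iteration with rho = 2.0, z^k = 2.78, u^k = 0.4608
Step 1: x-update.
Minimize 7*x^2 + 6*x + (2.0/2)*(x - 2.78 + 0.4608)^2
FOC: (2*7 + 2.0)*x = -6 + 2.0*(2.78 - 0.4608)
x^{k+1} = -0.0851
Step 2: z-update.
Minimize 8*z^2 + 5*z + (2.0/2)*(-0.0851 - z + 0.4608)^2
FOC: (2*8 + 2.0)*z = -5 + 2.0*(-0.0851 + 0.4608)
z^{k+1} = -0.236
Step 3: u-update.
u^{k+1} = 0.4608 - 0.0851 + 0.236 = 0.6117
Step 4: Primal residual = |-0.0851 + 0.236| = 0.1509


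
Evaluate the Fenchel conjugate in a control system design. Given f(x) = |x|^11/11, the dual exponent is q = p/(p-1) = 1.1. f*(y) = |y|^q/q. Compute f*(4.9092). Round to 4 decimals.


The conjugate exponent q satisfies 1/p + 1/q = 1.
p = 11, so q = 11/(11 - 1) = 1.1
|y|^q = 4.9092^1.1 = 5.7559
f*(4.9092) = 5.7559 / 1.1 = 5.2326


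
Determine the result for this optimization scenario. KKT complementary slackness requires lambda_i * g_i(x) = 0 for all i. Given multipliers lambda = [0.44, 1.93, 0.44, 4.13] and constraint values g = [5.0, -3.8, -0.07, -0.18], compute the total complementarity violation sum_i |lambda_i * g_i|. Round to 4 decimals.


KKT complementary slackness check:
lambda_1 * g_1 = 0.44 * 5.0 = 2.2
lambda_2 * g_2 = 1.93 * -3.8 = -7.334
lambda_3 * g_3 = 0.44 * -0.07 = -0.0308
lambda_4 * g_4 = 4.13 * -0.18 = -0.7434
Total violation = 2.2 + 7.334 + 0.0308 + 0.7434 = 10.3082


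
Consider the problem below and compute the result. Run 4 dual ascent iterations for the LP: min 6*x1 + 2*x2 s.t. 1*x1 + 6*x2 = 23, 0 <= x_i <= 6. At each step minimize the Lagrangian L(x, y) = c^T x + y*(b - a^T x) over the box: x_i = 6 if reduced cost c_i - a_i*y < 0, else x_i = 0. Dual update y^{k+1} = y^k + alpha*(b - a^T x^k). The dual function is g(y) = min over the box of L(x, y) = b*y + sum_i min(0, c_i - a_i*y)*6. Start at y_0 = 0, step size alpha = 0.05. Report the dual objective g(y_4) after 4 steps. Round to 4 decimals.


Dual ascent for LP: min 6*x1 + 2*x2, 1*x1 + 6*x2 = 23, 0 <= x_i <= 6
Step 1: y^k = 0.0, reduced costs: (6.0, 2.0)
  x^k = (0.0, 0.0), subgradient = b - a^T x = 23.0
  y^{k+1} = 0.0 + 0.05*23.0 = 1.15
Step 2: y^k = 1.15, reduced costs: (4.85, -4.9)
  x^k = (0.0, 6.0), subgradient = b - a^T x = -13.0
  y^{k+1} = 1.15 + 0.05*-13.0 = 0.5
Step 3: y^k = 0.5, reduced costs: (5.5, -1.0)
  x^k = (0.0, 6.0), subgradient = b - a^T x = -13.0
  y^{k+1} = 0.5 + 0.05*-13.0 = -0.15
Step 4: y^k = -0.15, reduced costs: (6.15, 2.9)
  x^k = (0.0, 0.0), subgradient = b - a^T x = 23.0
  y^{k+1} = -0.15 + 0.05*23.0 = 1.0
Dual objective at y_4 = 1.0: reduced costs (5.0, -4.0), box minimizer x = (0.0, 6.0)
g(y_4) = b*y + (c1 - a1*y)*x1 + (c2 - a2*y)*x2 = 23*1.0 + 5.0*0.0 + (-4.0)*6.0 = 23.0 + 0.0 - 24.0 = -1.0


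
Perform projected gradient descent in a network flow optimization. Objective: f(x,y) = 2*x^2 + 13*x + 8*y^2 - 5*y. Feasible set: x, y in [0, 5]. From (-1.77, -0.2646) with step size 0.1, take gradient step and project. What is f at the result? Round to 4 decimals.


Step 1: Compute gradient at (-1.77, -0.2646).
grad_x = 2*2*-1.77 + 13 = 5.92
grad_y = 2*8*-0.2646 - 5 = -9.2336
Step 2: Gradient step.
x_raw = -1.77 - 0.1*5.92 = -2.362
y_raw = -0.2646 - 0.1*-9.2336 = 0.6588
Step 3: Project onto [0, 5].
x_proj = clip(-2.362) = 0.0
y_proj = clip(0.6588) = 0.6588
Step 4: Evaluate f.
f(0.0, 0.6588) = 0.1779


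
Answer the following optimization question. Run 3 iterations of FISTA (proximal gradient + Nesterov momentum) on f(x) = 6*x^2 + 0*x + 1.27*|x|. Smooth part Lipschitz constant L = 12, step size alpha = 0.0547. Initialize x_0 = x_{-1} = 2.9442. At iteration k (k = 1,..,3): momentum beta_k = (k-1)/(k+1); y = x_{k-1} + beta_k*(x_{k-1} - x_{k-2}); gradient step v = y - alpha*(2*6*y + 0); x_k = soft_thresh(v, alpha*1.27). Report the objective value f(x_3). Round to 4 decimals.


FISTA on f(x) = 6*x^2 + 0*x + 1.27*|x|
L = 12, alpha = 0.0547
Iteration 1: beta = 0.0, y = 2.9442 + 0.0*(2.9442 - 2.9442) = 2.9442
  grad(y) = 35.3304, v = y - alpha*grad = 1.0116
  prox(v) = soft_thresh(1.0116, 0.0695) = 0.9422
Iteration 2: beta = 0.3333, y = 0.9422 + 0.3333*(0.9422 - 2.9442) = 0.2748
  grad(y) = 3.2977, v = y - alpha*grad = 0.0944
  prox(v) = soft_thresh(0.0944, 0.0695) = 0.025
Iteration 3: beta = 0.5, y = 0.025 + 0.5*(0.025 - 0.9422) = -0.4336
  grad(y) = -5.2037, v = y - alpha*grad = -0.149
  prox(v) = soft_thresh(-0.149, 0.0695) = -0.0795
f(x_3) = 6*(-0.0795)^2 + 0*(-0.0795) + 1.27*|-0.0795| = 0.139


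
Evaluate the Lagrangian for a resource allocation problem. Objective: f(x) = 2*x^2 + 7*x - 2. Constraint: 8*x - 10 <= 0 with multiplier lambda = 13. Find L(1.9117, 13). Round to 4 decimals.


Step 1: Evaluate f(x).
f(1.9117) = 2*1.9117^2 + 7*1.9117 - 2 = 18.6911
Step 2: Evaluate g(x).
g(1.9117) = 8*1.9117 - 10 = 5.2936
Step 3: Compute Lagrangian.
L = 18.6911 + 13*5.2936 = 87.5079


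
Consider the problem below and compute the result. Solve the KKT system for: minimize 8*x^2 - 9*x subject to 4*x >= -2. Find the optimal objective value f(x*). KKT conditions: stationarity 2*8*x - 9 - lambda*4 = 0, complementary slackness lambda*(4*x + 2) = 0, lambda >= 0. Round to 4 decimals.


Step 1: Try lambda = 0 (constraint inactive).
Stationarity: 2*8*x - 9 = 0
x* = 9/(2*8) = 0.5625
Check constraint: 4*0.5625 = 2.25 >= -2 -- satisfied.
Step 2: Compute optimal value.
f(x*) = 8*0.5625^2 - 9*0.5625 = -2.5313


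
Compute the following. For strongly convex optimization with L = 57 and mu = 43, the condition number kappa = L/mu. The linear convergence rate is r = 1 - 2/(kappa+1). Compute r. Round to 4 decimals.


Step 1: Compute the condition number.
kappa = L/mu = 57/43 = 1.3256
Step 2: Compute the convergence rate.
r = 1 - 2/(kappa + 1) = 1 - 2*mu/(L + mu) = (L - mu)/(L + mu) = 14/100 = 0.14


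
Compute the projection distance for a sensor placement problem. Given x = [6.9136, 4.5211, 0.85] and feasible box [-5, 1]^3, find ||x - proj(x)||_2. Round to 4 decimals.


Project each component onto [-5, 1].
clip(6.9136) = 1.0, clip(4.5211) = 1.0, clip(0.85) = 0.85
Projection = [1.0, 1.0, 0.85]
Squared diffs: [34.9707, 12.3981, 0.0]
Distance = sqrt(47.3688) = 6.8825


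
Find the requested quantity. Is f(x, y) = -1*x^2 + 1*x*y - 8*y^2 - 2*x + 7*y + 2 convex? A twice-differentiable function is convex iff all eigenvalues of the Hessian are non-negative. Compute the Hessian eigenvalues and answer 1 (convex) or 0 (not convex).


The Hessian of f(x,y) = -1*x^2 + 1*x*y - 8*y^2 - 2*x + 7*y + 2 is:
H = [[-2, 1], [1, -16]]
Trace = -2 - 16 = -18
Determinant = -2*-16 - (1)^2 = 31
Discriminant = (-18)^2 - 4*31 = 200.0
Eigenvalues: lambda_1 = -16.0711, lambda_2 = -1.9289
The function is not convex.

0


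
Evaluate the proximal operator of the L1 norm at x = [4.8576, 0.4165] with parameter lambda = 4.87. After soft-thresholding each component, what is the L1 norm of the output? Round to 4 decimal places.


Soft-thresholding with lambda = 4.87:
prox(4.8576) = sign(4.8576)*max(|4.8576| - 4.87, 0) = 0.0
prox(0.4165) = sign(0.4165)*max(|0.4165| - 4.87, 0) = 0.0
prox(x) = [0.0, 0.0]
||prox(x)||_1 = 0.0 + 0.0 = 0.0


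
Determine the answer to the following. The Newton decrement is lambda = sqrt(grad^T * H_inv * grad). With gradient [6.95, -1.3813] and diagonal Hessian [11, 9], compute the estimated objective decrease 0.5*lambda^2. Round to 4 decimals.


Step 1: H is diagonal, so H^(-1) * g = [0.6318, -0.1535].
Step 2: g^T H^(-1) g = sum_i g_i^2 / H_ii
  = (6.95)^2/11 + (-1.3813)^2/9
  = 4.3911 + 0.212 = 4.6031
Step 3: Objective decrease = 0.5 * g^T H^(-1) g = 2.3016


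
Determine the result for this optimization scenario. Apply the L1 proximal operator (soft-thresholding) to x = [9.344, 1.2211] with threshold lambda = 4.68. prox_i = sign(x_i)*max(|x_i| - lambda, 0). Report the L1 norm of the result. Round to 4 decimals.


Soft-thresholding with lambda = 4.68:
prox(9.344) = sign(9.344)*max(|9.344| - 4.68, 0) = 4.664
prox(1.2211) = sign(1.2211)*max(|1.2211| - 4.68, 0) = 0.0
prox(x) = [4.664, 0.0]
||prox(x)||_1 = 4.664 + 0.0 = 4.664


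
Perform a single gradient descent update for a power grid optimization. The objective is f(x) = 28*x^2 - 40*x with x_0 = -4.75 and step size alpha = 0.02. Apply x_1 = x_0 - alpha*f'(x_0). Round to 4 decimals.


We compute the gradient at x_0 and apply the update.
f'(x) = 56*x - 40
f'(-4.75) = 56*-4.75 - 40 = -306.0
x_1 = -4.75 - 0.02*-306.0 = 1.37


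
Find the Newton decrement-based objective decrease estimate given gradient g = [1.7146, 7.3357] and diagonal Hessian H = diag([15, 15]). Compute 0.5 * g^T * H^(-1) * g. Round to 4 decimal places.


Step 1: H is diagonal, so H^(-1) * g = [0.1143, 0.489].
Step 2: g^T H^(-1) g = sum_i g_i^2 / H_ii
  = (1.7146)^2/15 + (7.3357)^2/15
  = 0.196 + 3.5875 = 3.7835
Step 3: Objective decrease = 0.5 * g^T H^(-1) g = 1.8917


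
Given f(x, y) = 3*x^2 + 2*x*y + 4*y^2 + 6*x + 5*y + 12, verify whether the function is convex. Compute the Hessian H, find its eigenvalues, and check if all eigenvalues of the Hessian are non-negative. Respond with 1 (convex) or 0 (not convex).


The Hessian of f(x,y) = 3*x^2 + 2*x*y + 4*y^2 + 6*x + 5*y + 12 is:
H = [[6, 2], [2, 8]]
Trace = 6 + 8 = 14
Determinant = 6*8 - (2)^2 = 44
Discriminant = (14)^2 - 4*44 = 20.0
Eigenvalues: lambda_1 = 4.7639, lambda_2 = 9.2361
The function is convex.

1


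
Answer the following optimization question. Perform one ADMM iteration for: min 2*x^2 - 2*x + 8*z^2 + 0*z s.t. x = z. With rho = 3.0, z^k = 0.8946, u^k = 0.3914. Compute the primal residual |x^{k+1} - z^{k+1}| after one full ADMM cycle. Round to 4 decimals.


ADMM iteration with rho = 3.0, z^k = 0.8946, u^k = 0.3914
Step 1: x-update.
Minimize 2*x^2 - 2*x + (3.0/2)*(x - 0.8946 + 0.3914)^2
FOC: (2*2 + 3.0)*x = 2 + 3.0*(0.8946 - 0.3914)
x^{k+1} = 0.5014
Step 2: z-update.
Minimize 8*z^2 + 0*z + (3.0/2)*(0.5014 - z + 0.3914)^2
FOC: (2*8 + 3.0)*z = 0 + 3.0*(0.5014 + 0.3914)
z^{k+1} = 0.141
Step 3: u-update.
u^{k+1} = 0.3914 + 0.5014 - 0.141 = 0.7518
Step 4: Primal residual = |0.5014 - 0.141| = 0.3604


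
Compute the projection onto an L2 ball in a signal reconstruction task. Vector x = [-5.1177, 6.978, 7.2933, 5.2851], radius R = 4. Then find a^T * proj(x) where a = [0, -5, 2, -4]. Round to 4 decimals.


Step 1: Compute ||x|| (intermediates to 6 decimals).
||x|| = sqrt((-5.1177)^2 + 6.978^2 + 7.2933^2 + 5.2851^2) = 12.49031
Step 2: Project.
Since ||x|| > R, scale = R/||x|| = 4/12.49031 = 0.320248, proj(x) = scale * x
proj(x) = [-1.638933, 2.234691, 2.335665, 1.692543]
Step 3: Dot product.
a^T * proj(x) = 0*(-1.638933) - 5*2.234691 + 2*2.335665 - 4*1.692543 = -13.2723


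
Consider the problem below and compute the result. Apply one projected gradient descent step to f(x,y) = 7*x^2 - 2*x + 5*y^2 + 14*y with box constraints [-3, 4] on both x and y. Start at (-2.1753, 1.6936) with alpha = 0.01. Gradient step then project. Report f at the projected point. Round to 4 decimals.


Step 1: Compute gradient at (-2.1753, 1.6936).
grad_x = 2*7*-2.1753 - 2 = -32.4542
grad_y = 2*5*1.6936 + 14 = 30.936
Step 2: Gradient step.
x_raw = -2.1753 - 0.01*-32.4542 = -1.8508
y_raw = 1.6936 - 0.01*30.936 = 1.3842
Step 3: Project onto [-3, 4].
x_proj = clip(-1.8508) = -1.8508
y_proj = clip(1.3842) = 1.3842
Step 4: Evaluate f.
f(-1.8508, 1.3842) = 56.6386


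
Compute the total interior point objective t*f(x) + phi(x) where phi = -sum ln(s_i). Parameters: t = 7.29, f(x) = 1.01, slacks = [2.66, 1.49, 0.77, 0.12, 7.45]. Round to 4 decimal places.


Step 1: Compute log-barrier.
ln values: [0.9783, 0.3988, -0.2614, -2.1203, 2.0082]
phi = -(0.9783 + 0.3988 - 0.2614 - 2.1203 + 2.0082) = -1.0037
Step 2: Compute augmented objective.
t*f(x) = 7.29*1.01 = 7.3629
Total = 7.3629 - 1.0037 = 6.3592
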